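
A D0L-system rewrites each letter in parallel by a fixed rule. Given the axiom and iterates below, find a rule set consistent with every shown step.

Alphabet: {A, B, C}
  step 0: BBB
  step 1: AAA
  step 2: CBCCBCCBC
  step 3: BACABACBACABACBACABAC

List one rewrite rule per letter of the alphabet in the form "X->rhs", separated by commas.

  step 2 ⇒ step 3: CBCCBCCBC ⇒ BAC·A·BAC·BAC·A·BAC·BAC·A·BAC
    B ↦ A
    C ↦ BAC
  step 1 ⇒ step 2: AAA ⇒ CBC·CBC·CBC
    A ↦ CBC

A->CBC, B->A, C->BAC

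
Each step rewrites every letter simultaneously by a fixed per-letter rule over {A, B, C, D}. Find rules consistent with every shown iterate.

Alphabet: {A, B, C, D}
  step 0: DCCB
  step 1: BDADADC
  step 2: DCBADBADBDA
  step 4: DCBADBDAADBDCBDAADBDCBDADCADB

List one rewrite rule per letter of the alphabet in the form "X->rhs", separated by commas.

A->AD, B->DC, C->DA, D->B

  step 1 ⇒ step 2: BDADADC ⇒ DC·B·AD·B·AD·B·DA
    A ↦ AD
    B ↦ DC
    C ↦ DA
    D ↦ B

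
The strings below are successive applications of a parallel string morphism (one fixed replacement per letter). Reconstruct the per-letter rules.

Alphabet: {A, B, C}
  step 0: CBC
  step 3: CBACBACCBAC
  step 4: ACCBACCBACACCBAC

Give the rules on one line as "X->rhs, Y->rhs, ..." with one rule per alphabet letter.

A->B, B->C, C->AC

  step 3 ⇒ step 4: CBACBACCBAC ⇒ AC·C·B·AC·C·B·AC·AC·C·B·AC
    A ↦ B
    B ↦ C
    C ↦ AC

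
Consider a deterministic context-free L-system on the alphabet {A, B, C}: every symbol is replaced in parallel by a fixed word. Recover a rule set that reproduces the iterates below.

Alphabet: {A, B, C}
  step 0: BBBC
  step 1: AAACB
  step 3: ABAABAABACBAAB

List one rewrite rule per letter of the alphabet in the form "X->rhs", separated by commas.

A->AB, B->A, C->CB

  step 0 ⇒ step 1: BBBC ⇒ A·A·A·CB
    B ↦ A
    C ↦ CB
    A ↦ AB  (constrained at step 1)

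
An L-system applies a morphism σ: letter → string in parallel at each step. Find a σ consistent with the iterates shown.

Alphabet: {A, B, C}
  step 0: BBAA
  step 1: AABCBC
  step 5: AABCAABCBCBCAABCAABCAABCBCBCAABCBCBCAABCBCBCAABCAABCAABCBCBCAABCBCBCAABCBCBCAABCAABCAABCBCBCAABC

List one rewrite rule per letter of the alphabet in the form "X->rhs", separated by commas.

  step 0 ⇒ step 1: BBAA ⇒ A·A·BC·BC
    A ↦ BC
    B ↦ A
    C ↦ ABC  (constrained at step 1)

A->BC, B->A, C->ABC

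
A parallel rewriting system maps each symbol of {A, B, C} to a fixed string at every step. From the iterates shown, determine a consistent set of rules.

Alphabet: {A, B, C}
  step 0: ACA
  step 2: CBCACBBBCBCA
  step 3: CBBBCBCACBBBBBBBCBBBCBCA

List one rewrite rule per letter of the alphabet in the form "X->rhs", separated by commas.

  step 2 ⇒ step 3: CBCACBBBCBCA ⇒ CB·BB·CB·CA·CB·BB·BB·BB·CB·BB·CB·CA
    A ↦ CA
    B ↦ BB
    C ↦ CB

A->CA, B->BB, C->CB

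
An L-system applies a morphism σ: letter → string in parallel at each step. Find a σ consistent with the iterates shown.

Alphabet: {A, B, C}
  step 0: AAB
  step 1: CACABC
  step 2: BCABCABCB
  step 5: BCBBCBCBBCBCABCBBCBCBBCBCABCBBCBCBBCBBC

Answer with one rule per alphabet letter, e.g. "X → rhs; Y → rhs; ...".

A->CA, B->BC, C->B

  step 1 ⇒ step 2: CACABC ⇒ B·CA·B·CA·BC·B
    A ↦ CA
    B ↦ BC
    C ↦ B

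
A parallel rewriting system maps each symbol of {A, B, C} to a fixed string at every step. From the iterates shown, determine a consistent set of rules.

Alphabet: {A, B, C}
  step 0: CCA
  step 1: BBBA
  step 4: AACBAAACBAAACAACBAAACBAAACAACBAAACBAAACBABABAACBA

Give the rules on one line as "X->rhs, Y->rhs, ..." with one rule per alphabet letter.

A->BA, B->AAC, C->B

  step 0 ⇒ step 1: CCA ⇒ B·B·BA
    A ↦ BA
    C ↦ B
    B ↦ AAC  (constrained at step 1)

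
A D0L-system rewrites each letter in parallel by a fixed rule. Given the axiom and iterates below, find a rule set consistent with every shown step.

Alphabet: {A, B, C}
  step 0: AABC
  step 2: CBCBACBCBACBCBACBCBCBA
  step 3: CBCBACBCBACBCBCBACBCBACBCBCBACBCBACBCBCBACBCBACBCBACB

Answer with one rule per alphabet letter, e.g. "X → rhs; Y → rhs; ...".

  step 2 ⇒ step 3: CBCBACBCBACBCBACBCBCBA ⇒ CB·CBA·CB·CBA·CB·CB·CBA·CB·CBA·CB·CB·CBA·CB·CBA·CB·CB·CBA·CB·CBA·CB·CBA·CB
    A ↦ CB
    B ↦ CBA
    C ↦ CB

A->CB, B->CBA, C->CB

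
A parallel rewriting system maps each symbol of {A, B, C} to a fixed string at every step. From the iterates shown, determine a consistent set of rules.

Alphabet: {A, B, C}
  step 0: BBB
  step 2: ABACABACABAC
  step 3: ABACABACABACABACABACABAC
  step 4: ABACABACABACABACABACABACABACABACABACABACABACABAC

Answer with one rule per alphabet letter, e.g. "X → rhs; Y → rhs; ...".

A->AB, B->AC, C->AC

  step 3 ⇒ step 4: ABACABACABACABACABACABAC ⇒ AB·AC·AB·AC·AB·AC·AB·AC·AB·AC·AB·AC·AB·AC·AB·AC·AB·AC·AB·AC·AB·AC·AB·AC
    A ↦ AB
    B ↦ AC
    C ↦ AC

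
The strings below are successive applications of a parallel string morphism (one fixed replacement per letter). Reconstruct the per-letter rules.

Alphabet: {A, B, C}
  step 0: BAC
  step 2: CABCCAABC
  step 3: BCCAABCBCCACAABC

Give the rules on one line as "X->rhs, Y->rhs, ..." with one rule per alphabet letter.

  step 2 ⇒ step 3: CABCCAABC ⇒ BC·CA·A·BC·BC·CA·CA·A·BC
    A ↦ CA
    B ↦ A
    C ↦ BC

A->CA, B->A, C->BC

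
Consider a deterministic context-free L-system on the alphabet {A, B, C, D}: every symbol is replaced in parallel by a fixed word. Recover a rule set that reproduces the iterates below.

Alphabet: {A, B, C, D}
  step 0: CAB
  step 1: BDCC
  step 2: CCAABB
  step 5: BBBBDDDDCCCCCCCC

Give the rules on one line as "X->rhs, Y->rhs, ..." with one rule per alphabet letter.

A->D, B->CC, C->B, D->AA

  step 1 ⇒ step 2: BDCC ⇒ CC·AA·B·B
    B ↦ CC
    C ↦ B
    D ↦ AA
  step 0 ⇒ step 1: CAB ⇒ B·D·CC
    A ↦ D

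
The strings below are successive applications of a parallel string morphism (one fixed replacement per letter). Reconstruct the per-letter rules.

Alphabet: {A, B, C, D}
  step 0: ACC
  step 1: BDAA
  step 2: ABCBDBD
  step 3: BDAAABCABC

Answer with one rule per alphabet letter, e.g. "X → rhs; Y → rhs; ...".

  step 2 ⇒ step 3: ABCBDBD ⇒ BD·A·A·A·BC·A·BC
    A ↦ BD
    B ↦ A
    C ↦ A
    D ↦ BC

A->BD, B->A, C->A, D->BC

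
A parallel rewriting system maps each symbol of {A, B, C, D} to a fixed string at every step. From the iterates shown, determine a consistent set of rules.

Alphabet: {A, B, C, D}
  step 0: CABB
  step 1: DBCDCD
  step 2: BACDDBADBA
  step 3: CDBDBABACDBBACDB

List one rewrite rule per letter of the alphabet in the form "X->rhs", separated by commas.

A->B, B->CD, C->D, D->BA

  step 2 ⇒ step 3: BACDDBADBA ⇒ CD·B·D·BA·BA·CD·B·BA·CD·B
    A ↦ B
    B ↦ CD
    C ↦ D
    D ↦ BA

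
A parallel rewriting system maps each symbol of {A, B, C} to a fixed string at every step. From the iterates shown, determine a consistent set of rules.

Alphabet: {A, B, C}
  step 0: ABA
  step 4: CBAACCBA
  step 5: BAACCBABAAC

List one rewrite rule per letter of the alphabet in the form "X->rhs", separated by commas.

A->C, B->A, C->BA

  step 4 ⇒ step 5: CBAACCBA ⇒ BA·A·C·C·BA·BA·A·C
    A ↦ C
    B ↦ A
    C ↦ BA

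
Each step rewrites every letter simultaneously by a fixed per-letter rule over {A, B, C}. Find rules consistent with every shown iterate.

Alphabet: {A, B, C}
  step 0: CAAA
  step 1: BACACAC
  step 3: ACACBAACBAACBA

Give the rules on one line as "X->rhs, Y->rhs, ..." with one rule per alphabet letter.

  step 0 ⇒ step 1: CAAA ⇒ B·AC·AC·AC
    A ↦ AC
    C ↦ B
    B ↦ A  (constrained at step 1)

A->AC, B->A, C->B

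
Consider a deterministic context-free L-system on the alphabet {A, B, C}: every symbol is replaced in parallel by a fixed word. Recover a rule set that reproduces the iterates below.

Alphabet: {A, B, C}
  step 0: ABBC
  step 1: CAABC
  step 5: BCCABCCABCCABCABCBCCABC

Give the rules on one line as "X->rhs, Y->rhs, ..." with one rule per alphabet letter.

A->C, B->A, C->BC

  step 0 ⇒ step 1: ABBC ⇒ C·A·A·BC
    A ↦ C
    B ↦ A
    C ↦ BC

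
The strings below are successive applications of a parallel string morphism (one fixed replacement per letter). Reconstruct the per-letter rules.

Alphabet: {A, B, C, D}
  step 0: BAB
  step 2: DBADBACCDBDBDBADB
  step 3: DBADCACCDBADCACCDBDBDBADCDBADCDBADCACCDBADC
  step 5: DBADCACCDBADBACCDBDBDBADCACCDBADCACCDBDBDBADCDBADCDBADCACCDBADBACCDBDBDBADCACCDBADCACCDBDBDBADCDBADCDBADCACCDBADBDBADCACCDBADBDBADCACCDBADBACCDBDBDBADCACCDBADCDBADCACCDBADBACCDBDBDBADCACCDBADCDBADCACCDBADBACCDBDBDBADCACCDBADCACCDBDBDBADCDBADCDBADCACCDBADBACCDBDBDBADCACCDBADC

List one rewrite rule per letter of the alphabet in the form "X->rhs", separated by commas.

A->ACC, B->DC, C->DB, D->DBA

  step 2 ⇒ step 3: DBADBACCDBDBDBADB ⇒ DBA·DC·ACC·DBA·DC·ACC·DB·DB·DBA·DC·DBA·DC·DBA·DC·ACC·DBA·DC
    A ↦ ACC
    B ↦ DC
    C ↦ DB
    D ↦ DBA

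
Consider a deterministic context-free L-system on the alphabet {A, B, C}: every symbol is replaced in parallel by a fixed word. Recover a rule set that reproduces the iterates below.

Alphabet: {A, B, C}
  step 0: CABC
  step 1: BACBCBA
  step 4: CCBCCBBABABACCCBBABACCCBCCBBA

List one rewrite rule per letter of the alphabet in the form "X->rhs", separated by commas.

  step 0 ⇒ step 1: CABC ⇒ BA·CB·C·BA
    A ↦ CB
    B ↦ C
    C ↦ BA

A->CB, B->C, C->BA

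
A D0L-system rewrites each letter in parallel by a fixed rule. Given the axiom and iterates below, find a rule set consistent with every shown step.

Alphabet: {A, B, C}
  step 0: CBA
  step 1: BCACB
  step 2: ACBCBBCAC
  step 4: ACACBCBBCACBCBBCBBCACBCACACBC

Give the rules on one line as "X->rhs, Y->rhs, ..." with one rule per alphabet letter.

  step 1 ⇒ step 2: BCACB ⇒ AC·BC·B·BC·AC
    A ↦ B
    B ↦ AC
    C ↦ BC

A->B, B->AC, C->BC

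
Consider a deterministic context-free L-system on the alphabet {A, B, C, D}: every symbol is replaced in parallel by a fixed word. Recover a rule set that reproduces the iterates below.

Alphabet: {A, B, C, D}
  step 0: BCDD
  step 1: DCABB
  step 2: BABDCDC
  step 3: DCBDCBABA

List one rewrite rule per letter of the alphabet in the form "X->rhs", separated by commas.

A->B, B->DC, C->A, D->B

  step 2 ⇒ step 3: BABDCDC ⇒ DC·B·DC·B·A·B·A
    A ↦ B
    B ↦ DC
    C ↦ A
    D ↦ B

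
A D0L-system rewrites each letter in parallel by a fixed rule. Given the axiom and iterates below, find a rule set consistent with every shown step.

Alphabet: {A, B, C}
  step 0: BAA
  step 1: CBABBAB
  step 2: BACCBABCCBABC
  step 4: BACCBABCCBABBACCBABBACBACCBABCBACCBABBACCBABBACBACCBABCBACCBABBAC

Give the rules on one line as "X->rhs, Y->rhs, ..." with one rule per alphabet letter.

  step 1 ⇒ step 2: CBABBAB ⇒ BAC·C·BAB·C·C·BAB·C
    A ↦ BAB
    B ↦ C
    C ↦ BAC

A->BAB, B->C, C->BAC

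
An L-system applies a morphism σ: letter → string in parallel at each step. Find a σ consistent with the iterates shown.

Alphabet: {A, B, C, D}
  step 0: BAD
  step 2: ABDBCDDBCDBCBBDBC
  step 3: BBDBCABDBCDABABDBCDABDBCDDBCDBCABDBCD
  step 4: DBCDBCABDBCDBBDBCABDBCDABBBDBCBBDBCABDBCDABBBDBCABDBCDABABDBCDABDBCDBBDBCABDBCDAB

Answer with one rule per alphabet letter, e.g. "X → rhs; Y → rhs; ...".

A->BB, B->DBC, C->D, D->AB

  step 3 ⇒ step 4: BBDBCABDBCDABABDBCDABDBCDDBCDBCABDBCD ⇒ DBC·DBC·AB·DBC·D·BB·DBC·AB·DBC·D·AB·BB·DBC·BB·DBC·AB·DBC·D·AB·BB·DBC·AB·DBC·D·AB·AB·DBC·D·AB·DBC·D·BB·DBC·AB·DBC·D·AB
    A ↦ BB
    B ↦ DBC
    C ↦ D
    D ↦ AB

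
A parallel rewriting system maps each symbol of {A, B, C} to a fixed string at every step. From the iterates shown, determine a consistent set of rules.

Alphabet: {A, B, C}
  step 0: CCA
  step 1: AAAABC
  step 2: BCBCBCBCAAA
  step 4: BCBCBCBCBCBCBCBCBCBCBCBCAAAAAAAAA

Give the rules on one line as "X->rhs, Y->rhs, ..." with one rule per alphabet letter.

A->BC, B->A, C->AA

  step 1 ⇒ step 2: AAAABC ⇒ BC·BC·BC·BC·A·AA
    A ↦ BC
    B ↦ A
    C ↦ AA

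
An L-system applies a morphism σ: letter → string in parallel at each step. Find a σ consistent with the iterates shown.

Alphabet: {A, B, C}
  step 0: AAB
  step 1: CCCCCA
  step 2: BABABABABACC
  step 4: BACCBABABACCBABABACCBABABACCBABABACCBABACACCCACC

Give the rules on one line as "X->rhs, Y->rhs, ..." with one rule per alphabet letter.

  step 1 ⇒ step 2: CCCCCA ⇒ BA·BA·BA·BA·BA·CC
    A ↦ CC
    C ↦ BA
  step 0 ⇒ step 1: AAB ⇒ CC·CC·CA
    B ↦ CA

A->CC, B->CA, C->BA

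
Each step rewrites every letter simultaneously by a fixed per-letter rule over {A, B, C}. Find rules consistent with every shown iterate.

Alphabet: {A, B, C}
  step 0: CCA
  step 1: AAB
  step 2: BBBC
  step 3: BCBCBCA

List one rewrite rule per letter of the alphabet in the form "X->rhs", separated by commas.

A->B, B->BC, C->A

  step 2 ⇒ step 3: BBBC ⇒ BC·BC·BC·A
    B ↦ BC
    C ↦ A
  step 0 ⇒ step 1: CCA ⇒ A·A·B
    A ↦ B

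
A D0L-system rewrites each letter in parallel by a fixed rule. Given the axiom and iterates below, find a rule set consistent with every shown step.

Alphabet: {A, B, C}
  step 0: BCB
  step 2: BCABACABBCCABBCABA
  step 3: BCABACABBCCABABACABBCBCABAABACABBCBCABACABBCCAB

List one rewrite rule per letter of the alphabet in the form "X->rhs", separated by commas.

  step 2 ⇒ step 3: BCABACABBCCABBCABA ⇒ BC·ABA·CAB·BC·CAB·ABA·CAB·BC·BC·ABA·ABA·CAB·BC·BC·ABA·CAB·BC·CAB
    A ↦ CAB
    B ↦ BC
    C ↦ ABA

A->CAB, B->BC, C->ABA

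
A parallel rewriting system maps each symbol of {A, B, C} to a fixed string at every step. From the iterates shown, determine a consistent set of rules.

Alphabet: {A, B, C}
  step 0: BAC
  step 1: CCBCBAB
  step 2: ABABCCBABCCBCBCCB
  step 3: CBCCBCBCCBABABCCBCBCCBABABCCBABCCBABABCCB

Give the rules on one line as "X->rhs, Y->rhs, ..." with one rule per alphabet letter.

  step 2 ⇒ step 3: ABABCCBABCCBCBCCB ⇒ CB·CCB·CB·CCB·AB·AB·CCB·CB·CCB·AB·AB·CCB·AB·CCB·AB·AB·CCB
    A ↦ CB
    B ↦ CCB
    C ↦ AB

A->CB, B->CCB, C->AB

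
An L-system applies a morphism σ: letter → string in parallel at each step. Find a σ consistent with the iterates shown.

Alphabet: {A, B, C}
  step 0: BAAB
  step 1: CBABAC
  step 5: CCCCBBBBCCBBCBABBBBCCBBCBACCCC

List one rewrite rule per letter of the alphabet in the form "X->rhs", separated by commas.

  step 0 ⇒ step 1: BAAB ⇒ C·BA·BA·C
    A ↦ BA
    B ↦ C
    C ↦ BB  (constrained at step 1)

A->BA, B->C, C->BB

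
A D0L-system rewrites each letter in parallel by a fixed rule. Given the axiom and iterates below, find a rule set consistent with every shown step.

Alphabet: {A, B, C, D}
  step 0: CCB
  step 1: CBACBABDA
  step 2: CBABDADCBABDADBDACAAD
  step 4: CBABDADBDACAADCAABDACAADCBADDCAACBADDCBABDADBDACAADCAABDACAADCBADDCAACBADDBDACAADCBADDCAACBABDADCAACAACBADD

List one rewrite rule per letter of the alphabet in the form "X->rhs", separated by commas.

  step 1 ⇒ step 2: CBACBABDA ⇒ CBA·BDA·D·CBA·BDA·D·BDA·CAA·D
    A ↦ D
    B ↦ BDA
    C ↦ CBA
    D ↦ CAA

A->D, B->BDA, C->CBA, D->CAA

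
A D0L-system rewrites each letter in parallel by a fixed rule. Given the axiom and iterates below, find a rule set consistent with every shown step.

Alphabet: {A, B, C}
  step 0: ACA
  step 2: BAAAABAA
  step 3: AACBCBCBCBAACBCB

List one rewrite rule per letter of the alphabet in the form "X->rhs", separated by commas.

A->CB, B->AA, C->B

  step 2 ⇒ step 3: BAAAABAA ⇒ AA·CB·CB·CB·CB·AA·CB·CB
    A ↦ CB
    B ↦ AA
    C ↦ B  (constrained at step 0)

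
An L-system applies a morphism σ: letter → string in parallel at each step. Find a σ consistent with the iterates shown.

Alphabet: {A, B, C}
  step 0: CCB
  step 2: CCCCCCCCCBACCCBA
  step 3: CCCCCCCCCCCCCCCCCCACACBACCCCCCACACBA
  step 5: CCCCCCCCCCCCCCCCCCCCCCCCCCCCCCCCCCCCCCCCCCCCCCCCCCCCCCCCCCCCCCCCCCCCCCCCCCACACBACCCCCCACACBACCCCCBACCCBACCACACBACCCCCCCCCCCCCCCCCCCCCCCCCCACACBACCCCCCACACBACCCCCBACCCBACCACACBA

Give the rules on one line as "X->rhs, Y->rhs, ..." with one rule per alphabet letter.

  step 2 ⇒ step 3: CCCCCCCCCBACCCBA ⇒ CC·CC·CC·CC·CC·CC·CC·CC·CC·ACA·CBA·CC·CC·CC·ACA·CBA
    A ↦ CBA
    B ↦ ACA
    C ↦ CC

A->CBA, B->ACA, C->CC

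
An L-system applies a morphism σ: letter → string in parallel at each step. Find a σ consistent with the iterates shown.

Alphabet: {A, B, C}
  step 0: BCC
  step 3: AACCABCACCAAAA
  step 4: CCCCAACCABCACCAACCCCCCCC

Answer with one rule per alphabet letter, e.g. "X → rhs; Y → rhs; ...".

  step 3 ⇒ step 4: AACCABCACCAAAA ⇒ CC·CC·A·A·CC·ABC·A·CC·A·A·CC·CC·CC·CC
    A ↦ CC
    B ↦ ABC
    C ↦ A

A->CC, B->ABC, C->A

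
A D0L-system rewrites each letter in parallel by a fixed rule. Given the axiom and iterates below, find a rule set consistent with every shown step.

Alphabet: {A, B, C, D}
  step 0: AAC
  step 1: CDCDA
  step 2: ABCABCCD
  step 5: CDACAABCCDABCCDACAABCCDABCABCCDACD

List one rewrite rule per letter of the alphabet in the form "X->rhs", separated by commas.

A->CD, B->AC, C->A, D->BC

  step 1 ⇒ step 2: CDCDA ⇒ A·BC·A·BC·CD
    A ↦ CD
    C ↦ A
    D ↦ BC
    B ↦ AC  (constrained at step 2)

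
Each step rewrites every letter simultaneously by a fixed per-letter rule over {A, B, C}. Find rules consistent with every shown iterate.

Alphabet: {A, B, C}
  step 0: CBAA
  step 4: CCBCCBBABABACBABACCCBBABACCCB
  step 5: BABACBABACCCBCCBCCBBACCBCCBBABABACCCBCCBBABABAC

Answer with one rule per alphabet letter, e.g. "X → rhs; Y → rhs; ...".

A->CB, B->C, C->BA

  step 4 ⇒ step 5: CCBCCBBABABACBABACCCBBABACCCB ⇒ BA·BA·C·BA·BA·C·C·CB·C·CB·C·CB·BA·C·CB·C·CB·BA·BA·BA·C·C·CB·C·CB·BA·BA·BA·C
    A ↦ CB
    B ↦ C
    C ↦ BA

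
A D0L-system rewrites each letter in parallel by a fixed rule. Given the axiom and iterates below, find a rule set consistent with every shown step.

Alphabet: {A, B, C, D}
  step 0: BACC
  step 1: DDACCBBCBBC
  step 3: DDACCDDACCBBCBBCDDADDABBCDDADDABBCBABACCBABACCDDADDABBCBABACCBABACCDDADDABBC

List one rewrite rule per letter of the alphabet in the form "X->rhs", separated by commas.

A->CC, B->DDA, C->BBC, D->BA

  step 0 ⇒ step 1: BACC ⇒ DDA·CC·BBC·BBC
    A ↦ CC
    B ↦ DDA
    C ↦ BBC
    D ↦ BA  (constrained at step 1)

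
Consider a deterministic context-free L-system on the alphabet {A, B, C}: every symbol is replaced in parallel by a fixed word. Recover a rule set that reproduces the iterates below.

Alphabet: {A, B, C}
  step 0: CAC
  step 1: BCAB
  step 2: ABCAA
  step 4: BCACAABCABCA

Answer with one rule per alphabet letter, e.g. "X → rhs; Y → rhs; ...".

A->CA, B->A, C->B

  step 1 ⇒ step 2: BCAB ⇒ A·B·CA·A
    A ↦ CA
    B ↦ A
    C ↦ B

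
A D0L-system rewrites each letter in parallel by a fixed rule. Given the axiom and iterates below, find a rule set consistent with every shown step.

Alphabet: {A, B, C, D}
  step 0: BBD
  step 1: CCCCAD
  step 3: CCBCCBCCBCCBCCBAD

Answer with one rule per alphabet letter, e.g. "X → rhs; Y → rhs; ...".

  step 0 ⇒ step 1: BBD ⇒ CC·CC·AD
    B ↦ CC
    D ↦ AD
    A ↦ B  (constrained at step 1)
    C ↦ BA  (constrained at step 1)

A->B, B->CC, C->BA, D->AD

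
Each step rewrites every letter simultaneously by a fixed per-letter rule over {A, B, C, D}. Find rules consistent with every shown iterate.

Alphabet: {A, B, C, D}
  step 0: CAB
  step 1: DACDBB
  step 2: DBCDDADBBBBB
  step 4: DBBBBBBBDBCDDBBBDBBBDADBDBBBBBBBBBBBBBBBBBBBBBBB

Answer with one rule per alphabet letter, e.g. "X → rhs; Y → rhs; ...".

A->CD, B->BB, C->DA, D->DB

  step 1 ⇒ step 2: DACDBB ⇒ DB·CD·DA·DB·BB·BB
    A ↦ CD
    B ↦ BB
    C ↦ DA
    D ↦ DB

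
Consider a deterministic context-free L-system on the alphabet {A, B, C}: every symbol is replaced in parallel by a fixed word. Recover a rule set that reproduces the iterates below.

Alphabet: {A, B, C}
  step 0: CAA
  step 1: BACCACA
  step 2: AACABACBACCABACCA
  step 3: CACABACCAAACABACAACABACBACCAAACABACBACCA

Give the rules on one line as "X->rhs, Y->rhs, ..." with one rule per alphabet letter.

A->CA, B->AA, C->BAC

  step 2 ⇒ step 3: AACABACBACCABACCA ⇒ CA·CA·BAC·CA·AA·CA·BAC·AA·CA·BAC·BAC·CA·AA·CA·BAC·BAC·CA
    A ↦ CA
    B ↦ AA
    C ↦ BAC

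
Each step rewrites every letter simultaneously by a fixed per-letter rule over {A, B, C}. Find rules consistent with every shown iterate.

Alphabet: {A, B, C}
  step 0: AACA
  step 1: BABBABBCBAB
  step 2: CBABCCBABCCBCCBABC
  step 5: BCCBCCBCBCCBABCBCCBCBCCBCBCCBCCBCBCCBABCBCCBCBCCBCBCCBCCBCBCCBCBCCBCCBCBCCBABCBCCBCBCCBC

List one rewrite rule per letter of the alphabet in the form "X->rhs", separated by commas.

  step 1 ⇒ step 2: BABBABBCBAB ⇒ C·BAB·C·C·BAB·C·C·BC·C·BAB·C
    A ↦ BAB
    B ↦ C
    C ↦ BC

A->BAB, B->C, C->BC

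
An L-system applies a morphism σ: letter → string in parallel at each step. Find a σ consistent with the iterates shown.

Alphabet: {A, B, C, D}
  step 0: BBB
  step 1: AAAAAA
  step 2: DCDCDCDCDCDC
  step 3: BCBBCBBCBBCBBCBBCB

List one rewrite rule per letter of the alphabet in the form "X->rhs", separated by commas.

  step 2 ⇒ step 3: DCDCDCDCDCDC ⇒ B·CB·B·CB·B·CB·B·CB·B·CB·B·CB
    C ↦ CB
    D ↦ B
  step 1 ⇒ step 2: AAAAAA ⇒ DC·DC·DC·DC·DC·DC
    A ↦ DC
  step 0 ⇒ step 1: BBB ⇒ AA·AA·AA
    B ↦ AA

A->DC, B->AA, C->CB, D->B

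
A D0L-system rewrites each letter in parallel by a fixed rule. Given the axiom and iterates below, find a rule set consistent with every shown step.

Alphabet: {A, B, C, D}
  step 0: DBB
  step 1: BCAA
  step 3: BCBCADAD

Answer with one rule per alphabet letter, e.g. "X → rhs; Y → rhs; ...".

  step 0 ⇒ step 1: DBB ⇒ BC·A·A
    B ↦ A
    D ↦ BC
    A ↦ BC  (constrained at step 1)
    C ↦ D  (constrained at step 1)

A->BC, B->A, C->D, D->BC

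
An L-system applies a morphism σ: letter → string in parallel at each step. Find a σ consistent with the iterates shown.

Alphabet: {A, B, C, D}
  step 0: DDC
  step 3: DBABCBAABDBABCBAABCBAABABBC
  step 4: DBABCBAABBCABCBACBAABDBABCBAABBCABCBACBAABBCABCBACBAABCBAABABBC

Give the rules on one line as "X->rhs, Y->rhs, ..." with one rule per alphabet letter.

A->CBA, B->AB, C->BC, D->DB

  step 3 ⇒ step 4: DBABCBAABDBABCBAABCBAABABBC ⇒ DB·AB·CBA·AB·BC·AB·CBA·CBA·AB·DB·AB·CBA·AB·BC·AB·CBA·CBA·AB·BC·AB·CBA·CBA·AB·CBA·AB·AB·BC
    A ↦ CBA
    B ↦ AB
    C ↦ BC
    D ↦ DB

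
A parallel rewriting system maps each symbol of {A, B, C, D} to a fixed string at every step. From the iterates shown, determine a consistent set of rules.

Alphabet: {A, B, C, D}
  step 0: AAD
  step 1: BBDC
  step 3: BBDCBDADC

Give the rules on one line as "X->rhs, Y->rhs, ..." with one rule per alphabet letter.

  step 0 ⇒ step 1: AAD ⇒ B·B·DC
    A ↦ B
    D ↦ DC
    B ↦ A  (constrained at step 1)
    C ↦ BD  (constrained at step 1)

A->B, B->A, C->BD, D->DC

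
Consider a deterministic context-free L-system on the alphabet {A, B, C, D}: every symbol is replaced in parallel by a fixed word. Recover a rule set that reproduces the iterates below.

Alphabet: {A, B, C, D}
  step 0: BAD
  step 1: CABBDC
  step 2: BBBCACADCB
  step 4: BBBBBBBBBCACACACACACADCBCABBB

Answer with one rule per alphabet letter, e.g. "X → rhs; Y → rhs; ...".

A->BB, B->CA, C->B, D->DC

  step 1 ⇒ step 2: CABBDC ⇒ B·BB·CA·CA·DC·B
    A ↦ BB
    B ↦ CA
    C ↦ B
    D ↦ DC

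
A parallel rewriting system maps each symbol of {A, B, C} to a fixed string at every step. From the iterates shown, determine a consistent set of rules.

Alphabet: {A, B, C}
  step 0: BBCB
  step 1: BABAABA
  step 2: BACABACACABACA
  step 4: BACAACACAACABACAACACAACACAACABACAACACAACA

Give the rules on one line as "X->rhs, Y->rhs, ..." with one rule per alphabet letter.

A->CA, B->BA, C->A

  step 1 ⇒ step 2: BABAABA ⇒ BA·CA·BA·CA·CA·BA·CA
    A ↦ CA
    B ↦ BA
  step 0 ⇒ step 1: BBCB ⇒ BA·BA·A·BA
    C ↦ A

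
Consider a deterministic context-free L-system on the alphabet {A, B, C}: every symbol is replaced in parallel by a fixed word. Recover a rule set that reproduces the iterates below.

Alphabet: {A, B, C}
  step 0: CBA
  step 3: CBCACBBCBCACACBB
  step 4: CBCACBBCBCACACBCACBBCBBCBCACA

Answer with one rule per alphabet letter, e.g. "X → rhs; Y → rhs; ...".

A->B, B->CA, C->CB

  step 3 ⇒ step 4: CBCACBBCBCACACBB ⇒ CB·CA·CB·B·CB·CA·CA·CB·CA·CB·B·CB·B·CB·CA·CA
    A ↦ B
    B ↦ CA
    C ↦ CB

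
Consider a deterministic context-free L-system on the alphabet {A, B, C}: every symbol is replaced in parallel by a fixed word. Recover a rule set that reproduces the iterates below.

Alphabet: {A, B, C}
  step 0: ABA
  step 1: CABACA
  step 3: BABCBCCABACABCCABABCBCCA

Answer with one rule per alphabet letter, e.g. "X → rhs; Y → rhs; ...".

A->CA, B->BA, C->BC

  step 0 ⇒ step 1: ABA ⇒ CA·BA·CA
    A ↦ CA
    B ↦ BA
    C ↦ BC  (constrained at step 1)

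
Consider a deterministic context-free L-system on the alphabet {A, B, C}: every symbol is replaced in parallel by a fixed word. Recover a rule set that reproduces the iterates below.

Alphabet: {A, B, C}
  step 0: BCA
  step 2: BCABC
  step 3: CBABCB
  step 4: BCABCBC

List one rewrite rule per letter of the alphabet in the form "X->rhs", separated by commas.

A->AB, B->C, C->B

  step 3 ⇒ step 4: CBABCB ⇒ B·C·AB·C·B·C
    A ↦ AB
    B ↦ C
    C ↦ B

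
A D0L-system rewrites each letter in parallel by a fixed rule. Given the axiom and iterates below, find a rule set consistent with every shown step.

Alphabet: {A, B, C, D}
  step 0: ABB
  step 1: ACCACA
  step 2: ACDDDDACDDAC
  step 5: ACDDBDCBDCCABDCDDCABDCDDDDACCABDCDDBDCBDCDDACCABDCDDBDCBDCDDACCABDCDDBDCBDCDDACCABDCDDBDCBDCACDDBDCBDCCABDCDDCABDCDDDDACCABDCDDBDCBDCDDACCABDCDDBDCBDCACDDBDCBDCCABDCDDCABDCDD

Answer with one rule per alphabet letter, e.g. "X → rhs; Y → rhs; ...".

A->AC, B->CA, C->DD, D->BDC

  step 1 ⇒ step 2: ACCACA ⇒ AC·DD·DD·AC·DD·AC
    A ↦ AC
    C ↦ DD
  step 0 ⇒ step 1: ABB ⇒ AC·CA·CA
    B ↦ CA
    D ↦ BDC  (constrained at step 2)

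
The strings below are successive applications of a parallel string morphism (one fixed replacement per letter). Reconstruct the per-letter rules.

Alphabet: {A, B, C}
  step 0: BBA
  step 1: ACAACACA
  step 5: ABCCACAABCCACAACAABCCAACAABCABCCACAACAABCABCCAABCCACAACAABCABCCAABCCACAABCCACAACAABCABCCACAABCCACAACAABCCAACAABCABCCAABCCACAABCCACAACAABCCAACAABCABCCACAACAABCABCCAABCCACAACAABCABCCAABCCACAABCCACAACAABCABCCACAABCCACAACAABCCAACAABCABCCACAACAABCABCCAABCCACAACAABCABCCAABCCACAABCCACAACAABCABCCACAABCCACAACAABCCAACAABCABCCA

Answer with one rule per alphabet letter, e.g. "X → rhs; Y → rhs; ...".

A->CA, B->ACA, C->ABC

  step 0 ⇒ step 1: BBA ⇒ ACA·ACA·CA
    A ↦ CA
    B ↦ ACA
    C ↦ ABC  (constrained at step 1)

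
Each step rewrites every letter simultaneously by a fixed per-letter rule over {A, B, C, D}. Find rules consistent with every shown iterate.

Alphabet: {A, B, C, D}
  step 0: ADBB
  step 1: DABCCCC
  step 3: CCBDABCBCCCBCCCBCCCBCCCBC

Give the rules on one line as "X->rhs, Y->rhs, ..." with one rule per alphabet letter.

  step 0 ⇒ step 1: ADBB ⇒ DA·B·CC·CC
    A ↦ DA
    B ↦ CC
    D ↦ B
    C ↦ BC  (constrained at step 1)

A->DA, B->CC, C->BC, D->B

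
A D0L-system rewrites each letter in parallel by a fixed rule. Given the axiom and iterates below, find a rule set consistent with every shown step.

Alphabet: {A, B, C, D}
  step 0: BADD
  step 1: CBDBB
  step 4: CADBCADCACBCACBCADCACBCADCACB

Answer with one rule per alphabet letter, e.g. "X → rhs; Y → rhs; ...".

A->D, B->CB, C->CA, D->B

  step 0 ⇒ step 1: BADD ⇒ CB·D·B·B
    A ↦ D
    B ↦ CB
    D ↦ B
    C ↦ CA  (constrained at step 1)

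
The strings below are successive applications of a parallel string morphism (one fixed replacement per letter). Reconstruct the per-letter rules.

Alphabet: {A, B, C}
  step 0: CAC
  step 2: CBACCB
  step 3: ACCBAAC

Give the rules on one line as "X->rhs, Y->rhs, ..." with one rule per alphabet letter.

  step 2 ⇒ step 3: CBACCB ⇒ A·C·CB·A·A·C
    A ↦ CB
    B ↦ C
    C ↦ A

A->CB, B->C, C->A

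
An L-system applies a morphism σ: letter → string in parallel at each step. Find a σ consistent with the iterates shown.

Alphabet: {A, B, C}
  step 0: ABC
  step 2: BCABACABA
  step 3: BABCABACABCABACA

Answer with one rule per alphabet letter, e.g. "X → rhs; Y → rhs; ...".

  step 2 ⇒ step 3: BCABACABA ⇒ BA·B·CA·BA·CA·B·CA·BA·CA
    A ↦ CA
    B ↦ BA
    C ↦ B

A->CA, B->BA, C->B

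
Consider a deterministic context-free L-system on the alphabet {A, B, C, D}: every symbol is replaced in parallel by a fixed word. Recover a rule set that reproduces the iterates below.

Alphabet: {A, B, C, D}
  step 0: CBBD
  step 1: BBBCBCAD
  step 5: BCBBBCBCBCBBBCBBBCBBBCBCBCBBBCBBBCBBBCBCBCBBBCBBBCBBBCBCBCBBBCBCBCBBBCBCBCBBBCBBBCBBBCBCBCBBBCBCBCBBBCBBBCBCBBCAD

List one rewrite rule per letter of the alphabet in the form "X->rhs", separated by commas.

  step 0 ⇒ step 1: CBBD ⇒ BB·BC·BC·AD
    B ↦ BC
    C ↦ BB
    D ↦ AD
    A ↦ C  (constrained at step 1)

A->C, B->BC, C->BB, D->AD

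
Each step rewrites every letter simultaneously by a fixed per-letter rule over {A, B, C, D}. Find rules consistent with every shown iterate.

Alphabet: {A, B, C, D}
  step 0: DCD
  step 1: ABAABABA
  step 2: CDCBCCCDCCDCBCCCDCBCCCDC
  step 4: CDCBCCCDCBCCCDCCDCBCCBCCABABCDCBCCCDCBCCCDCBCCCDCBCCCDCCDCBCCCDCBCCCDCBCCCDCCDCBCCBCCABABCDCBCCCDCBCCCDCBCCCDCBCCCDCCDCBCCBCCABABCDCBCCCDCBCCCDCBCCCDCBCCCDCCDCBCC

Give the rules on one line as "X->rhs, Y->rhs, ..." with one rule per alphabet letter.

  step 1 ⇒ step 2: ABAABABA ⇒ CDC·BCC·CDC·CDC·BCC·CDC·BCC·CDC
    A ↦ CDC
    B ↦ BCC
  step 0 ⇒ step 1: DCD ⇒ ABA·AB·ABA
    C ↦ AB
  step 0 ⇒ step 1: DCD ⇒ ABA·AB·ABA
    D ↦ ABA

A->CDC, B->BCC, C->AB, D->ABA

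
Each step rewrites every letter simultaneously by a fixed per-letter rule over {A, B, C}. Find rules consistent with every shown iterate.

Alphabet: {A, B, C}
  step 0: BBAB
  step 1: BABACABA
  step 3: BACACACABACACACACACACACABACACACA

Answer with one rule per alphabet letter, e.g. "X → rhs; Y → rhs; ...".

  step 0 ⇒ step 1: BBAB ⇒ BA·BA·CA·BA
    A ↦ CA
    B ↦ BA
    C ↦ CA  (constrained at step 1)

A->CA, B->BA, C->CA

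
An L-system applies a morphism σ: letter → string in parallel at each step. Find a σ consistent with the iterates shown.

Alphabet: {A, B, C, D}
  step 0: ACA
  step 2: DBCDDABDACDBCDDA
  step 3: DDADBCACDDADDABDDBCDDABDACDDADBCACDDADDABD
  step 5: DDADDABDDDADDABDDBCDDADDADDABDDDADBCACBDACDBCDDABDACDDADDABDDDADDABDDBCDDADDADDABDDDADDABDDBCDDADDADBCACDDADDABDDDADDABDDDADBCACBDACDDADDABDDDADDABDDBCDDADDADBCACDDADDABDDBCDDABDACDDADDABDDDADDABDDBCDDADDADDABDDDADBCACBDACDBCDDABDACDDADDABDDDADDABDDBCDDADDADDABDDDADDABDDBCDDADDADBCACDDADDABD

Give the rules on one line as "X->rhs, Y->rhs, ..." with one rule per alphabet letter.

  step 2 ⇒ step 3: DBCDDABDACDBCDDA ⇒ DDA·DBC·AC·DDA·DDA·BD·DBC·DDA·BD·AC·DDA·DBC·AC·DDA·DDA·BD
    A ↦ BD
    B ↦ DBC
    C ↦ AC
    D ↦ DDA

A->BD, B->DBC, C->AC, D->DDA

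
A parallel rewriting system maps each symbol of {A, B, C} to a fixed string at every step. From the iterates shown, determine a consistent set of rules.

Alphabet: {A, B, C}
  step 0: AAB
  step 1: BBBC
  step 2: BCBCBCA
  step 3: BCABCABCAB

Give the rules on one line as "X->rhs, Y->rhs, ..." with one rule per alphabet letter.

A->B, B->BC, C->A

  step 2 ⇒ step 3: BCBCBCA ⇒ BC·A·BC·A·BC·A·B
    A ↦ B
    B ↦ BC
    C ↦ A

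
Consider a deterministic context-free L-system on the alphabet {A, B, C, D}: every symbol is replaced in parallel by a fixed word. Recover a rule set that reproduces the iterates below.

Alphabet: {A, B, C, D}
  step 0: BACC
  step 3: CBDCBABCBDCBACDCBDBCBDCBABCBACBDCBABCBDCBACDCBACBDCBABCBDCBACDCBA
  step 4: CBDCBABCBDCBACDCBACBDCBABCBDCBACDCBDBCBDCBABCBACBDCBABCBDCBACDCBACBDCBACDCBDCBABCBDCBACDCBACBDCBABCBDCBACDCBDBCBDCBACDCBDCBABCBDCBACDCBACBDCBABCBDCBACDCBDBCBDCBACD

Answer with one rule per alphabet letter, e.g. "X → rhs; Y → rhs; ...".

  step 3 ⇒ step 4: CBDCBABCBDCBACDCBDBCBDCBABCBACBDCBABCBDCBACDCBACBDCBABCBDCBACDCBA ⇒ CBD·CBA·B·CBD·CBA·CD·CBA·CBD·CBA·B·CBD·CBA·CD·CBD·B·CBD·CBA·B·CBA·CBD·CBA·B·CBD·CBA·CD·CBA·CBD·CBA·CD·CBD·CBA·B·CBD·CBA·CD·CBA·CBD·CBA·B·CBD·CBA·CD·CBD·B·CBD·CBA·CD·CBD·CBA·B·CBD·CBA·CD·CBA·CBD·CBA·B·CBD·CBA·CD·CBD·B·CBD·CBA·CD
    A ↦ CD
    B ↦ CBA
    C ↦ CBD
    D ↦ B

A->CD, B->CBA, C->CBD, D->B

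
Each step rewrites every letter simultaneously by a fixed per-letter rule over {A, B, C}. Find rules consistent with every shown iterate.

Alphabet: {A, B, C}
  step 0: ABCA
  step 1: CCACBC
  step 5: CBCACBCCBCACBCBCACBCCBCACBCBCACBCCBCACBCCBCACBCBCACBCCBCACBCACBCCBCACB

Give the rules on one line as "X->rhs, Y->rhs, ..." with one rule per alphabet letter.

  step 0 ⇒ step 1: ABCA ⇒ C·CA·CB·C
    A ↦ C
    B ↦ CA
    C ↦ CB

A->C, B->CA, C->CB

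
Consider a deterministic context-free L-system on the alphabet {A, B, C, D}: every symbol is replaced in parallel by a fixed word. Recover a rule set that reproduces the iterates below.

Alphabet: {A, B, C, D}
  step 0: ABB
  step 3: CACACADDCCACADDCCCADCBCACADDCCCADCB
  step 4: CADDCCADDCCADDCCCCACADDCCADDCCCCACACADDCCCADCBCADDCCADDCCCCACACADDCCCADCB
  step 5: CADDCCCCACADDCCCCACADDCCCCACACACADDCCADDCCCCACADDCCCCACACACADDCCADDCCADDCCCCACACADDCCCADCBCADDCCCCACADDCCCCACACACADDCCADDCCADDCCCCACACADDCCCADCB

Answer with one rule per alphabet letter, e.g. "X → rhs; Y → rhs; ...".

A->DDC, B->DCB, C->CA, D->C

  step 4 ⇒ step 5: CADDCCADDCCADDCCCCACADDCCADDCCCCACACADDCCCADCBCADDCCADDCCCCACACADDCCCADCB ⇒ CA·DDC·C·C·CA·CA·DDC·C·C·CA·CA·DDC·C·C·CA·CA·CA·CA·DDC·CA·DDC·C·C·CA·CA·DDC·C·C·CA·CA·CA·CA·DDC·CA·DDC·CA·DDC·C·C·CA·CA·CA·DDC·C·CA·DCB·CA·DDC·C·C·CA·CA·DDC·C·C·CA·CA·CA·CA·DDC·CA·DDC·CA·DDC·C·C·CA·CA·CA·DDC·C·CA·DCB
    A ↦ DDC
    B ↦ DCB
    C ↦ CA
    D ↦ C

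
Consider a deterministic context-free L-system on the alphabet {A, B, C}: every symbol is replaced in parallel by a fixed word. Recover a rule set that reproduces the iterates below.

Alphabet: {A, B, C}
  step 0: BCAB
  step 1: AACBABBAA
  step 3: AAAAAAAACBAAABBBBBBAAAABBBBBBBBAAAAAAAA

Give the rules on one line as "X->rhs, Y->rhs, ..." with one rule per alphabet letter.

A->BB, B->AA, C->CBA

  step 0 ⇒ step 1: BCAB ⇒ AA·CBA·BB·AA
    A ↦ BB
    B ↦ AA
    C ↦ CBA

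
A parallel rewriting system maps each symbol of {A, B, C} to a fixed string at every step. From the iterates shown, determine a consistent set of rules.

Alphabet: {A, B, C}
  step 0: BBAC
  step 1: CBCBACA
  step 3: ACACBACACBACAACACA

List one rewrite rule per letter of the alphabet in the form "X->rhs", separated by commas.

A->AC, B->CB, C->A

  step 0 ⇒ step 1: BBAC ⇒ CB·CB·AC·A
    A ↦ AC
    B ↦ CB
    C ↦ A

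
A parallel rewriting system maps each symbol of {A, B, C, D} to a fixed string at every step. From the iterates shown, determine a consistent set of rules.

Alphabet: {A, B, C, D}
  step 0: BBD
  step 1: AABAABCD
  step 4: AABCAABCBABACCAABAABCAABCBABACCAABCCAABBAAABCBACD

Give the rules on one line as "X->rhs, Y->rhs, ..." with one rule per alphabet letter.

  step 0 ⇒ step 1: BBD ⇒ AAB·AAB·CD
    B ↦ AAB
    D ↦ CD
    A ↦ C  (constrained at step 1)
    C ↦ BA  (constrained at step 1)

A->C, B->AAB, C->BA, D->CD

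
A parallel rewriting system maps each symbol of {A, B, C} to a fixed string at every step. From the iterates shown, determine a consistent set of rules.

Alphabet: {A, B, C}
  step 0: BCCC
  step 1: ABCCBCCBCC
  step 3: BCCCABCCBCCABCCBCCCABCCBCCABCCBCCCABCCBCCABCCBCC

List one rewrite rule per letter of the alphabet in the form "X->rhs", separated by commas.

  step 0 ⇒ step 1: BCCC ⇒ A·BCC·BCC·BCC
    B ↦ A
    C ↦ BCC
    A ↦ C  (constrained at step 1)

A->C, B->A, C->BCC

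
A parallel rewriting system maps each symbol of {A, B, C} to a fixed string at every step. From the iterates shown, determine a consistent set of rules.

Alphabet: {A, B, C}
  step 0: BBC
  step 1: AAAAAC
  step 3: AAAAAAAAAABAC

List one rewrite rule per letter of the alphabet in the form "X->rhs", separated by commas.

A->B, B->AA, C->AC

  step 0 ⇒ step 1: BBC ⇒ AA·AA·AC
    B ↦ AA
    C ↦ AC
    A ↦ B  (constrained at step 1)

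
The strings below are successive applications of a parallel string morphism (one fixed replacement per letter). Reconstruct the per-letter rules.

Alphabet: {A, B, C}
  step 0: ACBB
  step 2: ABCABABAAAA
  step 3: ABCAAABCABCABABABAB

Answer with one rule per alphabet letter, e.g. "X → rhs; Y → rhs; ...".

A->AB, B->C, C->AA

  step 2 ⇒ step 3: ABCABABAAAA ⇒ AB·C·AA·AB·C·AB·C·AB·AB·AB·AB
    A ↦ AB
    B ↦ C
    C ↦ AA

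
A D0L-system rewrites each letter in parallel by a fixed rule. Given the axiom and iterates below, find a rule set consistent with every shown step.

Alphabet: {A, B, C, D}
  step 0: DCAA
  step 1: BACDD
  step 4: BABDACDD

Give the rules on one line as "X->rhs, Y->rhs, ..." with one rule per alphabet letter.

A->D, B->A, C->AC, D->B

  step 0 ⇒ step 1: DCAA ⇒ B·AC·D·D
    A ↦ D
    C ↦ AC
    D ↦ B
    B ↦ A  (constrained at step 1)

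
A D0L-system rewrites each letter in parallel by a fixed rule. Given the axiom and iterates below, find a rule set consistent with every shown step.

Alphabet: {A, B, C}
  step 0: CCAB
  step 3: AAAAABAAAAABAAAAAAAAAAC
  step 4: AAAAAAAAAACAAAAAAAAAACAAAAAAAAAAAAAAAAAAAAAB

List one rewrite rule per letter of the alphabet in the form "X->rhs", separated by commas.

  step 3 ⇒ step 4: AAAAABAAAAABAAAAAAAAAAC ⇒ AA·AA·AA·AA·AA·C·AA·AA·AA·AA·AA·C·AA·AA·AA·AA·AA·AA·AA·AA·AA·AA·AB
    A ↦ AA
    B ↦ C
    C ↦ AB

A->AA, B->C, C->AB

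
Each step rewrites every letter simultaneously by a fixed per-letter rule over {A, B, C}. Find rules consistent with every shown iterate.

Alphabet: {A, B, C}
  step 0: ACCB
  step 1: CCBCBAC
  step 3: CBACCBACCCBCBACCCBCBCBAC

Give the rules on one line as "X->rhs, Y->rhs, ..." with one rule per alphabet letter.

  step 0 ⇒ step 1: ACCB ⇒ C·CB·CB·AC
    A ↦ C
    B ↦ AC
    C ↦ CB

A->C, B->AC, C->CB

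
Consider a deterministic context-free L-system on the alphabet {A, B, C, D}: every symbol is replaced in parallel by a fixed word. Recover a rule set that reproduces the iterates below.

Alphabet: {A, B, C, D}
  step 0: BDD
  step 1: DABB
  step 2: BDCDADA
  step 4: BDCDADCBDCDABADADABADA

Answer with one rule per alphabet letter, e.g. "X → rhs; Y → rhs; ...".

  step 1 ⇒ step 2: DABB ⇒ B·DC·DA·DA
    A ↦ DC
    B ↦ DA
    D ↦ B
    C ↦ ADA  (constrained at step 2)

A->DC, B->DA, C->ADA, D->B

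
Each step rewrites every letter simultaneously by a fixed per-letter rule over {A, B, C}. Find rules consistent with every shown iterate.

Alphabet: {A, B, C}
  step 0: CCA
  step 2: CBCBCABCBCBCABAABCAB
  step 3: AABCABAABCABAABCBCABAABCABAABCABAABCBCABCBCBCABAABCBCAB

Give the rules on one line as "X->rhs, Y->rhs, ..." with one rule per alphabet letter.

  step 2 ⇒ step 3: CBCBCABCBCBCABAABCAB ⇒ AAB·CAB·AAB·CAB·AAB·CB·CAB·AAB·CAB·AAB·CAB·AAB·CB·CAB·CB·CB·CAB·AAB·CB·CAB
    A ↦ CB
    B ↦ CAB
    C ↦ AAB

A->CB, B->CAB, C->AAB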